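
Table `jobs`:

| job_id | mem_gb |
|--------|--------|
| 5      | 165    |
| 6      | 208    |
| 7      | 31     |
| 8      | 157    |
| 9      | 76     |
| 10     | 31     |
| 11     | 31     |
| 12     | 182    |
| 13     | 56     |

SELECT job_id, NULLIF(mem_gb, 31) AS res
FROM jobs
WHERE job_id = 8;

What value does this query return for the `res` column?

157

job_id = 8: mem_gb=157.
mem_gb=157 vs 31: differ → 157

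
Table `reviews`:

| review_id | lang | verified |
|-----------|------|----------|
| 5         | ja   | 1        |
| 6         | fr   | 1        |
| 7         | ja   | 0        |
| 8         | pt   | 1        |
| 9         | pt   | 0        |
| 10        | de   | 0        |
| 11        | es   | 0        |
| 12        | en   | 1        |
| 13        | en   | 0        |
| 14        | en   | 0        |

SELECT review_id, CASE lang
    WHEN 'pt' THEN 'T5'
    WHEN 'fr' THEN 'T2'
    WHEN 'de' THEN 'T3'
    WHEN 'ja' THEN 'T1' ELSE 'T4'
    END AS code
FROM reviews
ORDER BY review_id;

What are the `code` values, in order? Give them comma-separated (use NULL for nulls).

T1, T2, T1, T5, T5, T3, T4, T4, T4, T4

review_id=5: lang='ja' → T1
review_id=6: lang='fr' → T2
review_id=7: lang='ja' → T1
review_id=8: lang='pt' → T5
review_id=9: lang='pt' → T5
review_id=10: lang='de' → T3
review_id=11: ELSE → T4
review_id=12: ELSE → T4
review_id=13: ELSE → T4
review_id=14: ELSE → T4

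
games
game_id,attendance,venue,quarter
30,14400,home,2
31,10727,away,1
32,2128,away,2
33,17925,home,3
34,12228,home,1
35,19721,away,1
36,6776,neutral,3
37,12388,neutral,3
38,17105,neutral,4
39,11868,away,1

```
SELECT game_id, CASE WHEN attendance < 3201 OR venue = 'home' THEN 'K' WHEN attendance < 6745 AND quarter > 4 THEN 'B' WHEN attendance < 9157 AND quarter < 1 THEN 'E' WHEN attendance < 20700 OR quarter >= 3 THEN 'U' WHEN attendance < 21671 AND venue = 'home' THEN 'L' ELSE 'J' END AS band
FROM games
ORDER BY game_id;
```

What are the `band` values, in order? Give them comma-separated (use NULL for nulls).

game_id=30: attendance < 3201 OR venue = 'home' → K
game_id=31: attendance < 20700 OR quarter >= 3 → U
game_id=32: attendance < 3201 OR venue = 'home' → K
game_id=33: attendance < 3201 OR venue = 'home' → K
game_id=34: attendance < 3201 OR venue = 'home' → K
game_id=35: attendance < 20700 OR quarter >= 3 → U
game_id=36: attendance < 20700 OR quarter >= 3 → U
game_id=37: attendance < 20700 OR quarter >= 3 → U
game_id=38: attendance < 20700 OR quarter >= 3 → U
game_id=39: attendance < 20700 OR quarter >= 3 → U

K, U, K, K, K, U, U, U, U, U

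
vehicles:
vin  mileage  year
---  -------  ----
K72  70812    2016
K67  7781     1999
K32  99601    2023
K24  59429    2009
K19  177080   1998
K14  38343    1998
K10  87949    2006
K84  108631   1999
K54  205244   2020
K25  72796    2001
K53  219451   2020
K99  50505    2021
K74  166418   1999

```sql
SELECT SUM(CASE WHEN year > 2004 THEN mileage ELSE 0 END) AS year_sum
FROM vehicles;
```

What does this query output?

vin=K72: ✓ → 70812
vin=K67: ✗
vin=K32: ✓ → 99601
vin=K24: ✓ → 59429
vin=K19: ✗
vin=K14: ✗
vin=K10: ✓ → 87949
vin=K84: ✗
vin=K54: ✓ → 205244
vin=K25: ✗
vin=K53: ✓ → 219451
vin=K99: ✓ → 50505
vin=K74: ✗
year_sum = 70812 + 99601 + 59429 + 87949 + 205244 + 219451 + 50505 = 792991

792991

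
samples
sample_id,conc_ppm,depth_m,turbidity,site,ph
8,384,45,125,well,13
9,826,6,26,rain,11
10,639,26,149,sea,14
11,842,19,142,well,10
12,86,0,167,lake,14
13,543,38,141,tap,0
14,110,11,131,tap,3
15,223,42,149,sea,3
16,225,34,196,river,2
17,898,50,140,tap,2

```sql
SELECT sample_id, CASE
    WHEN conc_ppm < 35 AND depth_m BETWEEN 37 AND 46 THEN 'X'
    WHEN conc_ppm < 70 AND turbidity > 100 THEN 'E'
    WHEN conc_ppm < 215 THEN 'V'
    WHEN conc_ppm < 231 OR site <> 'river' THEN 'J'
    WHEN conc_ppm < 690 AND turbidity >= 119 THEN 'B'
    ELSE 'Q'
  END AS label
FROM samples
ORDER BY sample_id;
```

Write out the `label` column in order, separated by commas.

J, J, J, J, V, J, V, J, J, J

sample_id=8: conc_ppm < 231 OR site <> 'river' → J
sample_id=9: conc_ppm < 231 OR site <> 'river' → J
sample_id=10: conc_ppm < 231 OR site <> 'river' → J
sample_id=11: conc_ppm < 231 OR site <> 'river' → J
sample_id=12: conc_ppm < 215 → V
sample_id=13: conc_ppm < 231 OR site <> 'river' → J
sample_id=14: conc_ppm < 215 → V
sample_id=15: conc_ppm < 231 OR site <> 'river' → J
sample_id=16: conc_ppm < 231 OR site <> 'river' → J
sample_id=17: conc_ppm < 231 OR site <> 'river' → J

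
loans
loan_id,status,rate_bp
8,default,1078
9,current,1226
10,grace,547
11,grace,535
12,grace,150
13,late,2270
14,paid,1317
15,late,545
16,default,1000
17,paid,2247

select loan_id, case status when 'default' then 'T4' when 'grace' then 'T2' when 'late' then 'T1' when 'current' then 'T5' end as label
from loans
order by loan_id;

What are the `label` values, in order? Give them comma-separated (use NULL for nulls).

T4, T5, T2, T2, T2, T1, NULL, T1, T4, NULL

loan_id=8: status='default' → T4
loan_id=9: status='current' → T5
loan_id=10: status='grace' → T2
loan_id=11: status='grace' → T2
loan_id=12: status='grace' → T2
loan_id=13: status='late' → T1
loan_id=14: (no match → NULL) → NULL
loan_id=15: status='late' → T1
loan_id=16: status='default' → T4
loan_id=17: (no match → NULL) → NULL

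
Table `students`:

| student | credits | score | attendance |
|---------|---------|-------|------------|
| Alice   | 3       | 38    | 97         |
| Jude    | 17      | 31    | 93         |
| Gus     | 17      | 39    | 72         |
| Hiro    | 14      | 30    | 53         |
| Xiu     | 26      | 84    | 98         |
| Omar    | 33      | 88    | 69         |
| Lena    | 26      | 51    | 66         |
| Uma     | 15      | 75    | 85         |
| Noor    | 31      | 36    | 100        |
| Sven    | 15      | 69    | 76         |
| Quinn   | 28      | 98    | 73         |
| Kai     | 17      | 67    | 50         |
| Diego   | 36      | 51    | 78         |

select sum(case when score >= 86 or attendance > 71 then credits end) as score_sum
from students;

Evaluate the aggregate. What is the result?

student=Alice: ✓ → 3
student=Jude: ✓ → 17
student=Gus: ✓ → 17
student=Hiro: ✗
student=Xiu: ✓ → 26
student=Omar: ✓ → 33
student=Lena: ✗
student=Uma: ✓ → 15
student=Noor: ✓ → 31
student=Sven: ✓ → 15
student=Quinn: ✓ → 28
student=Kai: ✗
student=Diego: ✓ → 36
score_sum = 3 + 17 + 17 + 26 + 33 + 15 + 31 + 15 + 28 + 36 = 221

221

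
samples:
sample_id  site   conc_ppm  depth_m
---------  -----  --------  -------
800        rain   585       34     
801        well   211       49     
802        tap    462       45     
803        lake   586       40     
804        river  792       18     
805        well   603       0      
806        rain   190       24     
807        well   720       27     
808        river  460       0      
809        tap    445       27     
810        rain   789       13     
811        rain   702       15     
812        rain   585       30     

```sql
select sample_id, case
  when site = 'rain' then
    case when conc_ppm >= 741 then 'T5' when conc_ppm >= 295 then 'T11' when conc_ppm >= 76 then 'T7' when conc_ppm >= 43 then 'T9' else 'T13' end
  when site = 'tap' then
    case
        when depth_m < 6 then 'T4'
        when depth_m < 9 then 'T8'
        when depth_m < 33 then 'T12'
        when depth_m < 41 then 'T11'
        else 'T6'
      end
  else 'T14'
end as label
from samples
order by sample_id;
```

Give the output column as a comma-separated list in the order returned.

sample_id=800: site='rain' → inner[conc_ppm >= 295] → T11
sample_id=801: site='well' → outer ELSE → T14
sample_id=802: site='tap' → inner[ELSE] → T6
sample_id=803: site='lake' → outer ELSE → T14
sample_id=804: site='river' → outer ELSE → T14
sample_id=805: site='well' → outer ELSE → T14
sample_id=806: site='rain' → inner[conc_ppm >= 76] → T7
sample_id=807: site='well' → outer ELSE → T14
sample_id=808: site='river' → outer ELSE → T14
sample_id=809: site='tap' → inner[depth_m < 33] → T12
sample_id=810: site='rain' → inner[conc_ppm >= 741] → T5
sample_id=811: site='rain' → inner[conc_ppm >= 295] → T11
sample_id=812: site='rain' → inner[conc_ppm >= 295] → T11

T11, T14, T6, T14, T14, T14, T7, T14, T14, T12, T5, T11, T11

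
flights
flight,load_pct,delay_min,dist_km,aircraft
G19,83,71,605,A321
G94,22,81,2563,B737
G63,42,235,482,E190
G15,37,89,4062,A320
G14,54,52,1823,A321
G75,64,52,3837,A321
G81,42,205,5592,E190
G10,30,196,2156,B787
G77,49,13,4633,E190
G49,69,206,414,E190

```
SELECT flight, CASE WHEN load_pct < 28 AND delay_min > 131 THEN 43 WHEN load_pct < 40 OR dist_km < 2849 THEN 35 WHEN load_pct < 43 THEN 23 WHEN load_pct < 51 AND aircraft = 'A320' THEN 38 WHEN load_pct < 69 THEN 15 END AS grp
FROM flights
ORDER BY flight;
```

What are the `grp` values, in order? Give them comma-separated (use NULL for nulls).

35, 35, 35, 35, 35, 35, 15, 15, 23, 35

flight=G10: load_pct < 40 OR dist_km < 2849 → 35
flight=G14: load_pct < 40 OR dist_km < 2849 → 35
flight=G15: load_pct < 40 OR dist_km < 2849 → 35
flight=G19: load_pct < 40 OR dist_km < 2849 → 35
flight=G49: load_pct < 40 OR dist_km < 2849 → 35
flight=G63: load_pct < 40 OR dist_km < 2849 → 35
flight=G75: load_pct < 69 → 15
flight=G77: load_pct < 69 → 15
flight=G81: load_pct < 43 → 23
flight=G94: load_pct < 40 OR dist_km < 2849 → 35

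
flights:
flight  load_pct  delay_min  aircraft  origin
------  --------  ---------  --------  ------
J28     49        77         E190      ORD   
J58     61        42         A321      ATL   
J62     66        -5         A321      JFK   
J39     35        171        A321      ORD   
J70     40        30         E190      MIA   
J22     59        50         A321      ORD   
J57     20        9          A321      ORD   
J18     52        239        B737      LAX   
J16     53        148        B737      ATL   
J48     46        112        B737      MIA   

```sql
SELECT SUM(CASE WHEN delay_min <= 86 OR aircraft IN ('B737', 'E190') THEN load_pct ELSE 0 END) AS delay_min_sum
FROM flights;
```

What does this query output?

446

flight=J28: ✓ → 49
flight=J58: ✓ → 61
flight=J62: ✓ → 66
flight=J39: ✗
flight=J70: ✓ → 40
flight=J22: ✓ → 59
flight=J57: ✓ → 20
flight=J18: ✓ → 52
flight=J16: ✓ → 53
flight=J48: ✓ → 46
delay_min_sum = 49 + 61 + 66 + 40 + 59 + 20 + 52 + 53 + 46 = 446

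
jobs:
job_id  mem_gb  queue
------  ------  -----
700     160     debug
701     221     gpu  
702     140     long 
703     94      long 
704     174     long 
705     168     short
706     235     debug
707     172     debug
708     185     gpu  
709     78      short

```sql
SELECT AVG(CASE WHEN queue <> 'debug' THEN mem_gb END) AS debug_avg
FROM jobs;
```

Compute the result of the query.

job_id=700: ✗
job_id=701: ✓ → 221
job_id=702: ✓ → 140
job_id=703: ✓ → 94
job_id=704: ✓ → 174
job_id=705: ✓ → 168
job_id=706: ✗
job_id=707: ✗
job_id=708: ✓ → 185
job_id=709: ✓ → 78
debug_avg = (221 + 140 + 94 + 174 + 168 + 185 + 78) / 7 = 151.4285714286

151.4285714286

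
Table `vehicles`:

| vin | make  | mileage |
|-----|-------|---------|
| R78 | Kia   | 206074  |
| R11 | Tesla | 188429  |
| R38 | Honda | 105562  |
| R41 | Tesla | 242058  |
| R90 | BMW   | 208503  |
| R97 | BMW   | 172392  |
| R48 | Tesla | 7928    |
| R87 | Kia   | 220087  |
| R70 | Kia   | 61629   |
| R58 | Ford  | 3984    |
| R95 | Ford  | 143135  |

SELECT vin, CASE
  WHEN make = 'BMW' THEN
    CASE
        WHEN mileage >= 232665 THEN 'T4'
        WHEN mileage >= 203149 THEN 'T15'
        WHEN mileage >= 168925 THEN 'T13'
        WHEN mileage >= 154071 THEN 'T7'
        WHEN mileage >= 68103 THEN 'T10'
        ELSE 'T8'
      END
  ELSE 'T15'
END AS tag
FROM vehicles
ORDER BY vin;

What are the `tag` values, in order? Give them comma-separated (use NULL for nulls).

T15, T15, T15, T15, T15, T15, T15, T15, T15, T15, T13

vin=R11: make='Tesla' → outer ELSE → T15
vin=R38: make='Honda' → outer ELSE → T15
vin=R41: make='Tesla' → outer ELSE → T15
vin=R48: make='Tesla' → outer ELSE → T15
vin=R58: make='Ford' → outer ELSE → T15
vin=R70: make='Kia' → outer ELSE → T15
vin=R78: make='Kia' → outer ELSE → T15
vin=R87: make='Kia' → outer ELSE → T15
vin=R90: make='BMW' → inner[mileage >= 203149] → T15
vin=R95: make='Ford' → outer ELSE → T15
vin=R97: make='BMW' → inner[mileage >= 168925] → T13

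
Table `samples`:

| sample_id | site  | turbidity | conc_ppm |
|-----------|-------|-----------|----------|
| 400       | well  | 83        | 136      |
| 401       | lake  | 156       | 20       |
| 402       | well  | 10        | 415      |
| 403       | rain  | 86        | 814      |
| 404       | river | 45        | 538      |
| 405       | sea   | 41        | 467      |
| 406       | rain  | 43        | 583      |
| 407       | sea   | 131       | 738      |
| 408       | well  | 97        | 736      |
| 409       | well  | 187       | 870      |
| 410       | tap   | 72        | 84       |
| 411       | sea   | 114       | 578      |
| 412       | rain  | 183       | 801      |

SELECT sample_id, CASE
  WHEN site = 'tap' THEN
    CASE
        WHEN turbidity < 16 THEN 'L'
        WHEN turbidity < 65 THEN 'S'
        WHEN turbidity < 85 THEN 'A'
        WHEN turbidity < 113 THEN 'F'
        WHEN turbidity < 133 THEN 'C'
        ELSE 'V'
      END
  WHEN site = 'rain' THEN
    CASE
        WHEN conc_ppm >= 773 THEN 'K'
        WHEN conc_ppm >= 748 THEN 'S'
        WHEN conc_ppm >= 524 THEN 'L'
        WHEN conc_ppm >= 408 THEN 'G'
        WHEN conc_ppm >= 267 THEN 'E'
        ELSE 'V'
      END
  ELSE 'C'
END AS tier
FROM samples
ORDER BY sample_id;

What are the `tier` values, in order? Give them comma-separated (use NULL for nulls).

C, C, C, K, C, C, L, C, C, C, A, C, K

sample_id=400: site='well' → outer ELSE → C
sample_id=401: site='lake' → outer ELSE → C
sample_id=402: site='well' → outer ELSE → C
sample_id=403: site='rain' → inner[conc_ppm >= 773] → K
sample_id=404: site='river' → outer ELSE → C
sample_id=405: site='sea' → outer ELSE → C
sample_id=406: site='rain' → inner[conc_ppm >= 524] → L
sample_id=407: site='sea' → outer ELSE → C
sample_id=408: site='well' → outer ELSE → C
sample_id=409: site='well' → outer ELSE → C
sample_id=410: site='tap' → inner[turbidity < 85] → A
sample_id=411: site='sea' → outer ELSE → C
sample_id=412: site='rain' → inner[conc_ppm >= 773] → K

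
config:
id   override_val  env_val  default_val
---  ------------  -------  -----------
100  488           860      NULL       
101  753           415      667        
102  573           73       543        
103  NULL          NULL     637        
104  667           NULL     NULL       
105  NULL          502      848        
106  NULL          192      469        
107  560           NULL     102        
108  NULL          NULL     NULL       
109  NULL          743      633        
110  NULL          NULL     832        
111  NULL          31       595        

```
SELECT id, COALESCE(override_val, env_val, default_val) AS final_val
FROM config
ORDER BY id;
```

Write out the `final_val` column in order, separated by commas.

id=100: override_val=488 → 488
id=101: override_val=753 → 753
id=102: override_val=573 → 573
id=103: override_val=NULL, env_val=NULL, default_val=637 → 637
id=104: override_val=667 → 667
id=105: override_val=NULL, env_val=502 → 502
id=106: override_val=NULL, env_val=192 → 192
id=107: override_val=560 → 560
id=108: override_val=NULL, env_val=NULL, default_val=NULL (all NULL) → NULL
id=109: override_val=NULL, env_val=743 → 743
id=110: override_val=NULL, env_val=NULL, default_val=832 → 832
id=111: override_val=NULL, env_val=31 → 31

488, 753, 573, 637, 667, 502, 192, 560, NULL, 743, 832, 31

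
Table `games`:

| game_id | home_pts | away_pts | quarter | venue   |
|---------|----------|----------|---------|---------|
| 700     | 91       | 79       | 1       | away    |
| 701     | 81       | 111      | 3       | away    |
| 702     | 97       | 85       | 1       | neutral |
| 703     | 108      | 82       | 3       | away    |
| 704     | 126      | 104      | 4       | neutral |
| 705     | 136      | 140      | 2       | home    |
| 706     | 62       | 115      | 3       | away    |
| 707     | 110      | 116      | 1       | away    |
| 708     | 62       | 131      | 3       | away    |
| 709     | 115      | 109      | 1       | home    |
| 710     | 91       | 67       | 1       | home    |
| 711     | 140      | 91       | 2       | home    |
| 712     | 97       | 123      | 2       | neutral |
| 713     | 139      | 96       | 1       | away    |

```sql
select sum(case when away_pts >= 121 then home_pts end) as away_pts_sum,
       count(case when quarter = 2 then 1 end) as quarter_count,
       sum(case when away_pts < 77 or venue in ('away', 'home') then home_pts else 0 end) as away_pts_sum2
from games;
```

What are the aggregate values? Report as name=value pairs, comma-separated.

[away_pts_sum: away_pts >= 121]
game_id=700: ✗
game_id=701: ✗
game_id=702: ✗
game_id=703: ✗
game_id=704: ✗
game_id=705: ✓ → 136
game_id=706: ✗
game_id=707: ✗
game_id=708: ✓ → 62
game_id=709: ✗
game_id=710: ✗
game_id=711: ✗
game_id=712: ✓ → 97
game_id=713: ✗
away_pts_sum = 136 + 62 + 97 = 295
—
[quarter_count: quarter = 2]
game_id=700: ✗
game_id=701: ✗
game_id=702: ✗
game_id=703: ✗
game_id=704: ✗
game_id=705: ✓ → 1
game_id=706: ✗
game_id=707: ✗
game_id=708: ✗
game_id=709: ✗
game_id=710: ✗
game_id=711: ✓ → 1
game_id=712: ✓ → 1
game_id=713: ✗
quarter_count = COUNT(1, 1, 1) = 3
—
[away_pts_sum2: away_pts < 77 or venue in ('away', 'home')]
game_id=700: ✓ → 91
game_id=701: ✓ → 81
game_id=702: ✗
game_id=703: ✓ → 108
game_id=704: ✗
game_id=705: ✓ → 136
game_id=706: ✓ → 62
game_id=707: ✓ → 110
game_id=708: ✓ → 62
game_id=709: ✓ → 115
game_id=710: ✓ → 91
game_id=711: ✓ → 140
game_id=712: ✗
game_id=713: ✓ → 139
away_pts_sum2 = 91 + 81 + 108 + 136 + 62 + 110 + 62 + 115 + 91 + 140 + 139 = 1135

away_pts_sum=295, quarter_count=3, away_pts_sum2=1135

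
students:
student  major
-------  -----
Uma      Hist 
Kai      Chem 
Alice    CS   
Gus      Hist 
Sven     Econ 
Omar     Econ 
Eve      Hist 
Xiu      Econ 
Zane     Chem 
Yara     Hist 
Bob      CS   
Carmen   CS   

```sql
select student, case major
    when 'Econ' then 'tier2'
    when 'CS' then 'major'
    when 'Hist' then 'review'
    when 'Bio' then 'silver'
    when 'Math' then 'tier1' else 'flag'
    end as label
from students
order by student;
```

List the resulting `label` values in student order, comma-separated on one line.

student=Alice: major='CS' → major
student=Bob: major='CS' → major
student=Carmen: major='CS' → major
student=Eve: major='Hist' → review
student=Gus: major='Hist' → review
student=Kai: ELSE → flag
student=Omar: major='Econ' → tier2
student=Sven: major='Econ' → tier2
student=Uma: major='Hist' → review
student=Xiu: major='Econ' → tier2
student=Yara: major='Hist' → review
student=Zane: ELSE → flag

major, major, major, review, review, flag, tier2, tier2, review, tier2, review, flag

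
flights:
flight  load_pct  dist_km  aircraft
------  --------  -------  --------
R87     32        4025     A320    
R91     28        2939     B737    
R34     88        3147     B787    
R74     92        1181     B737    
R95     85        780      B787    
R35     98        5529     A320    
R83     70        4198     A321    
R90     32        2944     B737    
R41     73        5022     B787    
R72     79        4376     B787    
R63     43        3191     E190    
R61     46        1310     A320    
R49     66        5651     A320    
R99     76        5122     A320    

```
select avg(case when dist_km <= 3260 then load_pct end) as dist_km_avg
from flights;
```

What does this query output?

flight=R87: ✗
flight=R91: ✓ → 28
flight=R34: ✓ → 88
flight=R74: ✓ → 92
flight=R95: ✓ → 85
flight=R35: ✗
flight=R83: ✗
flight=R90: ✓ → 32
flight=R41: ✗
flight=R72: ✗
flight=R63: ✓ → 43
flight=R61: ✓ → 46
flight=R49: ✗
flight=R99: ✗
dist_km_avg = (28 + 88 + 92 + 85 + 32 + 43 + 46) / 7 = 59.1428571429

59.1428571429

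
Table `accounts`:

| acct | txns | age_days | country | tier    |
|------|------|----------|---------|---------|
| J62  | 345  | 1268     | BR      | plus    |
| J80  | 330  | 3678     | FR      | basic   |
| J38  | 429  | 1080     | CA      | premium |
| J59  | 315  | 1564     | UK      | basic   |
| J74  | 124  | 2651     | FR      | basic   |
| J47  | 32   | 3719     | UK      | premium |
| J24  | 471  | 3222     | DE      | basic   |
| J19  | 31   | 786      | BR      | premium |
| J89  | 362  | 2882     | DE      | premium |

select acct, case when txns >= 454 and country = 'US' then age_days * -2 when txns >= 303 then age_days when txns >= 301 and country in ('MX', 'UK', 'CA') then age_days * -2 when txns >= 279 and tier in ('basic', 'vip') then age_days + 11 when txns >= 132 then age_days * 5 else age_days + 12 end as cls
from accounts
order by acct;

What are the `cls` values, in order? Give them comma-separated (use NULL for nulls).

798, 3222, 1080, 3731, 1564, 1268, 2663, 3678, 2882

acct=J19: ELSE → 798
acct=J24: txns >= 303 → 3222
acct=J38: txns >= 303 → 1080
acct=J47: ELSE → 3731
acct=J59: txns >= 303 → 1564
acct=J62: txns >= 303 → 1268
acct=J74: ELSE → 2663
acct=J80: txns >= 303 → 3678
acct=J89: txns >= 303 → 2882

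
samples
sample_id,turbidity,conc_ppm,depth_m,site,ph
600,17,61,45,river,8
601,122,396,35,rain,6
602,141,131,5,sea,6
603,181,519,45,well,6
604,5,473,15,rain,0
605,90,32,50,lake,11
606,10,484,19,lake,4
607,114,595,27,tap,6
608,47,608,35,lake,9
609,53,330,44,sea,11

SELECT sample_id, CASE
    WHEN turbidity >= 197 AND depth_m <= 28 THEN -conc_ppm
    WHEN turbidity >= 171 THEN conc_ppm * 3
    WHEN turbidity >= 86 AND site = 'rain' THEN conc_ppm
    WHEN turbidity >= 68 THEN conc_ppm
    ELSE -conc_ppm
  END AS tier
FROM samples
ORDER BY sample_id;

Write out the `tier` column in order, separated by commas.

-61, 396, 131, 1557, -473, 32, -484, 595, -608, -330

sample_id=600: ELSE → -61
sample_id=601: turbidity >= 86 AND site = 'rain' → 396
sample_id=602: turbidity >= 68 → 131
sample_id=603: turbidity >= 171 → 1557
sample_id=604: ELSE → -473
sample_id=605: turbidity >= 68 → 32
sample_id=606: ELSE → -484
sample_id=607: turbidity >= 68 → 595
sample_id=608: ELSE → -608
sample_id=609: ELSE → -330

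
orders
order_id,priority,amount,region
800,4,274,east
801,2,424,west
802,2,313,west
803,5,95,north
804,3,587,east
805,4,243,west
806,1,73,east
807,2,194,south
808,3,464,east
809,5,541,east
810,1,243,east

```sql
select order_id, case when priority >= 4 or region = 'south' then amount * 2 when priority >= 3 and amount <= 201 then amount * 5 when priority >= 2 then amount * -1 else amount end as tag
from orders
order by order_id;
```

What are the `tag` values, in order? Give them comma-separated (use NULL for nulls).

order_id=800: priority >= 4 or region = 'south' → 548
order_id=801: priority >= 2 → -424
order_id=802: priority >= 2 → -313
order_id=803: priority >= 4 or region = 'south' → 190
order_id=804: priority >= 2 → -587
order_id=805: priority >= 4 or region = 'south' → 486
order_id=806: ELSE → 73
order_id=807: priority >= 4 or region = 'south' → 388
order_id=808: priority >= 2 → -464
order_id=809: priority >= 4 or region = 'south' → 1082
order_id=810: ELSE → 243

548, -424, -313, 190, -587, 486, 73, 388, -464, 1082, 243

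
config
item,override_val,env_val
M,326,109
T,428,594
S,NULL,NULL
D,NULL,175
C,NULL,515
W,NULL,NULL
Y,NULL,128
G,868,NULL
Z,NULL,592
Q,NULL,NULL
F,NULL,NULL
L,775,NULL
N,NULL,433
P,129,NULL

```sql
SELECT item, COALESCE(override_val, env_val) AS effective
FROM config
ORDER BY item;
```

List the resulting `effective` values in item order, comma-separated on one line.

item=C: override_val=NULL, env_val=515 → 515
item=D: override_val=NULL, env_val=175 → 175
item=F: override_val=NULL, env_val=NULL (all NULL) → NULL
item=G: override_val=868 → 868
item=L: override_val=775 → 775
item=M: override_val=326 → 326
item=N: override_val=NULL, env_val=433 → 433
item=P: override_val=129 → 129
item=Q: override_val=NULL, env_val=NULL (all NULL) → NULL
item=S: override_val=NULL, env_val=NULL (all NULL) → NULL
item=T: override_val=428 → 428
item=W: override_val=NULL, env_val=NULL (all NULL) → NULL
item=Y: override_val=NULL, env_val=128 → 128
item=Z: override_val=NULL, env_val=592 → 592

515, 175, NULL, 868, 775, 326, 433, 129, NULL, NULL, 428, NULL, 128, 592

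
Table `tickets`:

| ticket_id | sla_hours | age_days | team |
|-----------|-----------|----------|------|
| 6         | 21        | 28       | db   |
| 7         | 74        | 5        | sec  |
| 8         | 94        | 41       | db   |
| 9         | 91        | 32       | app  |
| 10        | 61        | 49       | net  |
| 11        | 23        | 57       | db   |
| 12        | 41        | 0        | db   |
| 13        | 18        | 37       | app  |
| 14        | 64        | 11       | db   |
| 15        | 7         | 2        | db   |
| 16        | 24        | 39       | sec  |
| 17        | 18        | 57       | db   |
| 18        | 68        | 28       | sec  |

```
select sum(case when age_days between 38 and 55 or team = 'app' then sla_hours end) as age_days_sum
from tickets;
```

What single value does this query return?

ticket_id=6: ✗
ticket_id=7: ✗
ticket_id=8: ✓ → 94
ticket_id=9: ✓ → 91
ticket_id=10: ✓ → 61
ticket_id=11: ✗
ticket_id=12: ✗
ticket_id=13: ✓ → 18
ticket_id=14: ✗
ticket_id=15: ✗
ticket_id=16: ✓ → 24
ticket_id=17: ✗
ticket_id=18: ✗
age_days_sum = 94 + 91 + 61 + 18 + 24 = 288

288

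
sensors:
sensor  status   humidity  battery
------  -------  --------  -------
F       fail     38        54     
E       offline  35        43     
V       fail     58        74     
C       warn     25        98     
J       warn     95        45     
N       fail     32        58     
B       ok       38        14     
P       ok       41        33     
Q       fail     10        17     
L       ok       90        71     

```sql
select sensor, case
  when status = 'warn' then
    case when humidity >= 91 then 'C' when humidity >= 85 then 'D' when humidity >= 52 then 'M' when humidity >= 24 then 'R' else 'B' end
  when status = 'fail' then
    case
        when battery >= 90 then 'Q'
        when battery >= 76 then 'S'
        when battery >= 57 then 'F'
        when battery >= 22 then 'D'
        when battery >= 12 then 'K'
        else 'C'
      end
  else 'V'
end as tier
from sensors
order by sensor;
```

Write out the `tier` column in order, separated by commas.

sensor=B: status='ok' → outer ELSE → V
sensor=C: status='warn' → inner[humidity >= 24] → R
sensor=E: status='offline' → outer ELSE → V
sensor=F: status='fail' → inner[battery >= 22] → D
sensor=J: status='warn' → inner[humidity >= 91] → C
sensor=L: status='ok' → outer ELSE → V
sensor=N: status='fail' → inner[battery >= 57] → F
sensor=P: status='ok' → outer ELSE → V
sensor=Q: status='fail' → inner[battery >= 12] → K
sensor=V: status='fail' → inner[battery >= 57] → F

V, R, V, D, C, V, F, V, K, F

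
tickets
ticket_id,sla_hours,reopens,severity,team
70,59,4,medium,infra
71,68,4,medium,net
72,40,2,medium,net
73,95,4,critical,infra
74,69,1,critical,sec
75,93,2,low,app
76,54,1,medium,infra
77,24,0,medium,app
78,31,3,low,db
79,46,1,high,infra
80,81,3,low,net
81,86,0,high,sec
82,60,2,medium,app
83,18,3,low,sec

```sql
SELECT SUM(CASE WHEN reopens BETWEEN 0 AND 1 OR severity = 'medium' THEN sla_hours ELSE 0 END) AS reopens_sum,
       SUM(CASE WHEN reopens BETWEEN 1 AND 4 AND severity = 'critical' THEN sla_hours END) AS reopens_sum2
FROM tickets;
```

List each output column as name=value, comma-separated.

[reopens_sum: reopens BETWEEN 0 AND 1 OR severity = 'medium']
ticket_id=70: ✓ → 59
ticket_id=71: ✓ → 68
ticket_id=72: ✓ → 40
ticket_id=73: ✗
ticket_id=74: ✓ → 69
ticket_id=75: ✗
ticket_id=76: ✓ → 54
ticket_id=77: ✓ → 24
ticket_id=78: ✗
ticket_id=79: ✓ → 46
ticket_id=80: ✗
ticket_id=81: ✓ → 86
ticket_id=82: ✓ → 60
ticket_id=83: ✗
reopens_sum = 59 + 68 + 40 + 69 + 54 + 24 + 46 + 86 + 60 = 506
—
[reopens_sum2: reopens BETWEEN 1 AND 4 AND severity = 'critical']
ticket_id=70: ✗
ticket_id=71: ✗
ticket_id=72: ✗
ticket_id=73: ✓ → 95
ticket_id=74: ✓ → 69
ticket_id=75: ✗
ticket_id=76: ✗
ticket_id=77: ✗
ticket_id=78: ✗
ticket_id=79: ✗
ticket_id=80: ✗
ticket_id=81: ✗
ticket_id=82: ✗
ticket_id=83: ✗
reopens_sum2 = 95 + 69 = 164

reopens_sum=506, reopens_sum2=164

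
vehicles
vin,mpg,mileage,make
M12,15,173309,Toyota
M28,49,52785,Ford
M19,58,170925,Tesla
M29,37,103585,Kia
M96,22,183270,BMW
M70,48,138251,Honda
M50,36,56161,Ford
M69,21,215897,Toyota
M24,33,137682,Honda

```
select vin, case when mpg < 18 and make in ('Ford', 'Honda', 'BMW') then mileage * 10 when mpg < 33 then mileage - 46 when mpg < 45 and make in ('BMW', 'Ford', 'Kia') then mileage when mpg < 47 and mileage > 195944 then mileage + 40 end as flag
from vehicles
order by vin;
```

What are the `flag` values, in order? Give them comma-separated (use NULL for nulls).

173263, NULL, NULL, NULL, 103585, 56161, 215851, NULL, 183224

vin=M12: mpg < 33 → 173263
vin=M19: (no match → NULL) → NULL
vin=M24: (no match → NULL) → NULL
vin=M28: (no match → NULL) → NULL
vin=M29: mpg < 45 and make in ('BMW', 'Ford', 'Kia') → 103585
vin=M50: mpg < 45 and make in ('BMW', 'Ford', 'Kia') → 56161
vin=M69: mpg < 33 → 215851
vin=M70: (no match → NULL) → NULL
vin=M96: mpg < 33 → 183224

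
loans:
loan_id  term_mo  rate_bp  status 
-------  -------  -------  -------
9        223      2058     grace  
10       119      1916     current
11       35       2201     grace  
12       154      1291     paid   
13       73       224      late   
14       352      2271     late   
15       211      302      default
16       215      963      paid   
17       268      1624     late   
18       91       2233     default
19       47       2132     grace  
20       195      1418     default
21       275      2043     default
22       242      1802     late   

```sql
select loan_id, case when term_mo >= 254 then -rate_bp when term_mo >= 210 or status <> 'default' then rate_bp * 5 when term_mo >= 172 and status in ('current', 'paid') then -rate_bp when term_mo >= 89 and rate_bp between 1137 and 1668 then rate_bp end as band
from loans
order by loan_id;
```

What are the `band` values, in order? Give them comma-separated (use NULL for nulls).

loan_id=9: term_mo >= 210 or status <> 'default' → 10290
loan_id=10: term_mo >= 210 or status <> 'default' → 9580
loan_id=11: term_mo >= 210 or status <> 'default' → 11005
loan_id=12: term_mo >= 210 or status <> 'default' → 6455
loan_id=13: term_mo >= 210 or status <> 'default' → 1120
loan_id=14: term_mo >= 254 → -2271
loan_id=15: term_mo >= 210 or status <> 'default' → 1510
loan_id=16: term_mo >= 210 or status <> 'default' → 4815
loan_id=17: term_mo >= 254 → -1624
loan_id=18: (no match → NULL) → NULL
loan_id=19: term_mo >= 210 or status <> 'default' → 10660
loan_id=20: term_mo >= 89 and rate_bp between 1137 and 1668 → 1418
loan_id=21: term_mo >= 254 → -2043
loan_id=22: term_mo >= 210 or status <> 'default' → 9010

10290, 9580, 11005, 6455, 1120, -2271, 1510, 4815, -1624, NULL, 10660, 1418, -2043, 9010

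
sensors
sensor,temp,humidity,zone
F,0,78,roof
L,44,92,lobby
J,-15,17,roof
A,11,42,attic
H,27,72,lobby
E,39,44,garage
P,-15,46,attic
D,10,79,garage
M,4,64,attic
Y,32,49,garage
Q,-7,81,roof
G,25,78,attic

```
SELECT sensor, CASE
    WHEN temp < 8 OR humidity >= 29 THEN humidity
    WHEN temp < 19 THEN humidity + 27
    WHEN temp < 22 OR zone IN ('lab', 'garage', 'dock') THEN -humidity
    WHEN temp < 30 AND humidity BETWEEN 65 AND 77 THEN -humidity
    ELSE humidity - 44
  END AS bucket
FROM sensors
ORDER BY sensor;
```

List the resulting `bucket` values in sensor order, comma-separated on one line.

sensor=A: temp < 8 OR humidity >= 29 → 42
sensor=D: temp < 8 OR humidity >= 29 → 79
sensor=E: temp < 8 OR humidity >= 29 → 44
sensor=F: temp < 8 OR humidity >= 29 → 78
sensor=G: temp < 8 OR humidity >= 29 → 78
sensor=H: temp < 8 OR humidity >= 29 → 72
sensor=J: temp < 8 OR humidity >= 29 → 17
sensor=L: temp < 8 OR humidity >= 29 → 92
sensor=M: temp < 8 OR humidity >= 29 → 64
sensor=P: temp < 8 OR humidity >= 29 → 46
sensor=Q: temp < 8 OR humidity >= 29 → 81
sensor=Y: temp < 8 OR humidity >= 29 → 49

42, 79, 44, 78, 78, 72, 17, 92, 64, 46, 81, 49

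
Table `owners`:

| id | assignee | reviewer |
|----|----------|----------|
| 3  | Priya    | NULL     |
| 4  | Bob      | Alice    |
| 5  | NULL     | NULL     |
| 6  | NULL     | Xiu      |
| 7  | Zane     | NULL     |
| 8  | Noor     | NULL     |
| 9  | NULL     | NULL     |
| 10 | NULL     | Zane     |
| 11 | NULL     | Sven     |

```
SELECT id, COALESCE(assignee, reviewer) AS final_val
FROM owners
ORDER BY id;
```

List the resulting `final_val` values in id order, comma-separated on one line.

Priya, Bob, NULL, Xiu, Zane, Noor, NULL, Zane, Sven

id=3: assignee=Priya → Priya
id=4: assignee=Bob → Bob
id=5: assignee=NULL, reviewer=NULL (all NULL) → NULL
id=6: assignee=NULL, reviewer=Xiu → Xiu
id=7: assignee=Zane → Zane
id=8: assignee=Noor → Noor
id=9: assignee=NULL, reviewer=NULL (all NULL) → NULL
id=10: assignee=NULL, reviewer=Zane → Zane
id=11: assignee=NULL, reviewer=Sven → Sven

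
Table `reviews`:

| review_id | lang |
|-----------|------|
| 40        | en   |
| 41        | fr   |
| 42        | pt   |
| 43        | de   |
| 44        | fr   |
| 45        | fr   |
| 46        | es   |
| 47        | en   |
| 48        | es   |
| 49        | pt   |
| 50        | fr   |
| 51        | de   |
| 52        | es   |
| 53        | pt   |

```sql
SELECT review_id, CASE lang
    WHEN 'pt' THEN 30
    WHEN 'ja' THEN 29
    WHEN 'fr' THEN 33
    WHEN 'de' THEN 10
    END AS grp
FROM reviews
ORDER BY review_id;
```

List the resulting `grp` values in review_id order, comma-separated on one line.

NULL, 33, 30, 10, 33, 33, NULL, NULL, NULL, 30, 33, 10, NULL, 30

review_id=40: (no match → NULL) → NULL
review_id=41: lang='fr' → 33
review_id=42: lang='pt' → 30
review_id=43: lang='de' → 10
review_id=44: lang='fr' → 33
review_id=45: lang='fr' → 33
review_id=46: (no match → NULL) → NULL
review_id=47: (no match → NULL) → NULL
review_id=48: (no match → NULL) → NULL
review_id=49: lang='pt' → 30
review_id=50: lang='fr' → 33
review_id=51: lang='de' → 10
review_id=52: (no match → NULL) → NULL
review_id=53: lang='pt' → 30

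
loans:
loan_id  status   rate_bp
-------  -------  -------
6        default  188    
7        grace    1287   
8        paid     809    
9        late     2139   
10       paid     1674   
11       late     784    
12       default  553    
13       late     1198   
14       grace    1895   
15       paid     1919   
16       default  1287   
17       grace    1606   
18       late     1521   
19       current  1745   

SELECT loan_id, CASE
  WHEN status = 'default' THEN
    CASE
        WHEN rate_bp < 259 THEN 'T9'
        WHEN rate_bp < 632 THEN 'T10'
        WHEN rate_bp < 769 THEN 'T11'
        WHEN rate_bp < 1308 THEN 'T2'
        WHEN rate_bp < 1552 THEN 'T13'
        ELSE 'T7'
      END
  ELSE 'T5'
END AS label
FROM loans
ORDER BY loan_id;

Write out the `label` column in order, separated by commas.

loan_id=6: status='default' → inner[rate_bp < 259] → T9
loan_id=7: status='grace' → outer ELSE → T5
loan_id=8: status='paid' → outer ELSE → T5
loan_id=9: status='late' → outer ELSE → T5
loan_id=10: status='paid' → outer ELSE → T5
loan_id=11: status='late' → outer ELSE → T5
loan_id=12: status='default' → inner[rate_bp < 632] → T10
loan_id=13: status='late' → outer ELSE → T5
loan_id=14: status='grace' → outer ELSE → T5
loan_id=15: status='paid' → outer ELSE → T5
loan_id=16: status='default' → inner[rate_bp < 1308] → T2
loan_id=17: status='grace' → outer ELSE → T5
loan_id=18: status='late' → outer ELSE → T5
loan_id=19: status='current' → outer ELSE → T5

T9, T5, T5, T5, T5, T5, T10, T5, T5, T5, T2, T5, T5, T5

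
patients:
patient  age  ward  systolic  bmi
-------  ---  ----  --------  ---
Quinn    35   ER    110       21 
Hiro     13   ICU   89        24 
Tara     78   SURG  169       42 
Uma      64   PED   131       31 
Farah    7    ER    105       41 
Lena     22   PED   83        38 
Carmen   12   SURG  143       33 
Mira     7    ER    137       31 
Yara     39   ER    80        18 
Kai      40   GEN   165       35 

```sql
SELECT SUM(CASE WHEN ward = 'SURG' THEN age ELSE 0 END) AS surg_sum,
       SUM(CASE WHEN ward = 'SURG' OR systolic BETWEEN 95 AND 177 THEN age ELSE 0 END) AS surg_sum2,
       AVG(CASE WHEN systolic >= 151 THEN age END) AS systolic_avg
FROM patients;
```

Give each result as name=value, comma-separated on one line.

surg_sum=90, surg_sum2=243, systolic_avg=59

[surg_sum: ward = 'SURG']
patient=Quinn: ✗
patient=Hiro: ✗
patient=Tara: ✓ → 78
patient=Uma: ✗
patient=Farah: ✗
patient=Lena: ✗
patient=Carmen: ✓ → 12
patient=Mira: ✗
patient=Yara: ✗
patient=Kai: ✗
surg_sum = 78 + 12 = 90
—
[surg_sum2: ward = 'SURG' OR systolic BETWEEN 95 AND 177]
patient=Quinn: ✓ → 35
patient=Hiro: ✗
patient=Tara: ✓ → 78
patient=Uma: ✓ → 64
patient=Farah: ✓ → 7
patient=Lena: ✗
patient=Carmen: ✓ → 12
patient=Mira: ✓ → 7
patient=Yara: ✗
patient=Kai: ✓ → 40
surg_sum2 = 35 + 78 + 64 + 7 + 12 + 7 + 40 = 243
—
[systolic_avg: systolic >= 151]
patient=Quinn: ✗
patient=Hiro: ✗
patient=Tara: ✓ → 78
patient=Uma: ✗
patient=Farah: ✗
patient=Lena: ✗
patient=Carmen: ✗
patient=Mira: ✗
patient=Yara: ✗
patient=Kai: ✓ → 40
systolic_avg = (78 + 40) / 2 = 59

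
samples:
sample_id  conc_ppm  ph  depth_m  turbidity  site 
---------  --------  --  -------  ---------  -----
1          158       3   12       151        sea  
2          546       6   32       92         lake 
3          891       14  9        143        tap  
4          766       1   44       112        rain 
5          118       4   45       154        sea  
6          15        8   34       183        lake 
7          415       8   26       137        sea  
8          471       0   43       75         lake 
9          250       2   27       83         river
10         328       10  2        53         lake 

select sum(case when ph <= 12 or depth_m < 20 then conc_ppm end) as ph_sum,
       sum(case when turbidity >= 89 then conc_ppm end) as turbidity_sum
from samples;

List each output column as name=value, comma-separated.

[ph_sum: ph <= 12 or depth_m < 20]
sample_id=1: ✓ → 158
sample_id=2: ✓ → 546
sample_id=3: ✓ → 891
sample_id=4: ✓ → 766
sample_id=5: ✓ → 118
sample_id=6: ✓ → 15
sample_id=7: ✓ → 415
sample_id=8: ✓ → 471
sample_id=9: ✓ → 250
sample_id=10: ✓ → 328
ph_sum = 158 + 546 + 891 + 766 + 118 + 15 + 415 + 471 + 250 + 328 = 3958
—
[turbidity_sum: turbidity >= 89]
sample_id=1: ✓ → 158
sample_id=2: ✓ → 546
sample_id=3: ✓ → 891
sample_id=4: ✓ → 766
sample_id=5: ✓ → 118
sample_id=6: ✓ → 15
sample_id=7: ✓ → 415
sample_id=8: ✗
sample_id=9: ✗
sample_id=10: ✗
turbidity_sum = 158 + 546 + 891 + 766 + 118 + 15 + 415 = 2909

ph_sum=3958, turbidity_sum=2909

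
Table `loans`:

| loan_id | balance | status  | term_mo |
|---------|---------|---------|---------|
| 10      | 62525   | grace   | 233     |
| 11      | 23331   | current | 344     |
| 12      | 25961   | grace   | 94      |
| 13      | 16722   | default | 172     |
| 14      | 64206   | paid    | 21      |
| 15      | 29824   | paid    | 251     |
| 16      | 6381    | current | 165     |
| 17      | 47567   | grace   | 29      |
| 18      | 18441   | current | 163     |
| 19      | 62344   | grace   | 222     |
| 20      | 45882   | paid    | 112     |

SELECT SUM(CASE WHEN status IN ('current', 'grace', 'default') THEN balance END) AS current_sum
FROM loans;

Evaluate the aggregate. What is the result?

263272

loan_id=10: ✓ → 62525
loan_id=11: ✓ → 23331
loan_id=12: ✓ → 25961
loan_id=13: ✓ → 16722
loan_id=14: ✗
loan_id=15: ✗
loan_id=16: ✓ → 6381
loan_id=17: ✓ → 47567
loan_id=18: ✓ → 18441
loan_id=19: ✓ → 62344
loan_id=20: ✗
current_sum = 62525 + 23331 + 25961 + 16722 + 6381 + 47567 + 18441 + 62344 = 263272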